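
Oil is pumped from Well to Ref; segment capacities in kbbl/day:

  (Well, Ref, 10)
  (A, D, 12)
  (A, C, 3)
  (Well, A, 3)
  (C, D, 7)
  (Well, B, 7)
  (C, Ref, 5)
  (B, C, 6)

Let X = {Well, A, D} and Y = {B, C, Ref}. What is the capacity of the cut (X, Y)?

20

Edges leaving {Well, A, D}: Well→B (7), Well→Ref (10), A→C (3).
Cut capacity = 7 + 10 + 3 = 20.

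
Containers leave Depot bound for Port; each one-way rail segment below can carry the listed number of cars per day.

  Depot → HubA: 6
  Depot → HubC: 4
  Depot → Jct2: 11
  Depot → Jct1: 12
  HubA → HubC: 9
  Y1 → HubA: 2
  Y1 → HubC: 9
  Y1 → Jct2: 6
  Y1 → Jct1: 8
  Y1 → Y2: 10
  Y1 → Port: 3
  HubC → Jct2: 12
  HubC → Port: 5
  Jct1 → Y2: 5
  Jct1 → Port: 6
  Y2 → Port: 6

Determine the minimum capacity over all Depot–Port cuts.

Augment Depot→HubC→Port: bottleneck 4, flow now 4.
Augment Depot→Jct1→Port: bottleneck 6, flow now 10.
Augment Depot→HubA→HubC→Port: bottleneck 1, flow now 11.
Augment Depot→Jct1→Y2→Port: bottleneck 5, flow now 16.
No augmenting path remains; maximum flow = 16.
By max-flow min-cut, the minimum cut capacity equals the max flow.
In the residual graph, reachable from Depot: {Depot, HubA, HubC, Jct2, Jct1}.
Min-cut edges: HubC→Port (5), Jct1→Y2 (5), Jct1→Port (6); capacity 5 + 5 + 6 = 16.

16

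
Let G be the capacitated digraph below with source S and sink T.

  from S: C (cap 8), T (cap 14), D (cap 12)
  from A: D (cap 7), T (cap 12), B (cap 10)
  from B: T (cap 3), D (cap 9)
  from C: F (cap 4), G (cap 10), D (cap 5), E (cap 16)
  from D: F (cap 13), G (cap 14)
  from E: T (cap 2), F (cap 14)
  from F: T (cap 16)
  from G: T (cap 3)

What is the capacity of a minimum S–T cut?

34

Augment S→T: bottleneck 14, flow now 14.
Augment S→C→E→T: bottleneck 2, flow now 16.
Augment S→C→F→T: bottleneck 4, flow now 20.
Augment S→C→G→T: bottleneck 2, flow now 22.
Augment S→D→F→T: bottleneck 12, flow now 34.
No augmenting path remains; maximum flow = 34.
By max-flow min-cut, the minimum cut capacity equals the max flow.
In the residual graph, reachable from S: {S}.
Min-cut edges: S→C (8), S→D (12), S→T (14); capacity 8 + 12 + 14 = 34.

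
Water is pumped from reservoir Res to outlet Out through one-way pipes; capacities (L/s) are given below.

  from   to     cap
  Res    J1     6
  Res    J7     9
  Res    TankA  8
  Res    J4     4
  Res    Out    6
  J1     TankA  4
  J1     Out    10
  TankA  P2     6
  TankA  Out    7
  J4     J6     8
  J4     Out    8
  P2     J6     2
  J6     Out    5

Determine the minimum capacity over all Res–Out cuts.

24

Augment Res→Out: bottleneck 6, flow now 6.
Augment Res→J1→Out: bottleneck 6, flow now 12.
Augment Res→TankA→Out: bottleneck 7, flow now 19.
Augment Res→J4→Out: bottleneck 4, flow now 23.
Augment Res→TankA→P2→J6→Out: bottleneck 1, flow now 24.
No augmenting path remains; maximum flow = 24.
By max-flow min-cut, the minimum cut capacity equals the max flow.
In the residual graph, reachable from Res: {Res, J7}.
Min-cut edges: Res→J1 (6), Res→TankA (8), Res→J4 (4), Res→Out (6); capacity 6 + 8 + 4 + 6 = 24.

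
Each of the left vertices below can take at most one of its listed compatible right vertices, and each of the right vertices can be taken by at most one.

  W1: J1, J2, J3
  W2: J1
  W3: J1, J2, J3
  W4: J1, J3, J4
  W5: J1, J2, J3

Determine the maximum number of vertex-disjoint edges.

Unit-capacity flow: source→left, listed edges, right→sink; max matching = max flow.
Augmenting path W1→J1 (+1); matched 1.
Augmenting path W3→J2 (+1); matched 2.
Augmenting path W4→J3 (+1); matched 3.
Augmenting path W5→J3→W4→J4 (+1); matched 4.
No augmenting path remains; maximum matching = 4.
König certificate: {W4, J1, J2, J3} is a vertex cover of size 4 (every listed pair touches it), so no matching can be larger.

4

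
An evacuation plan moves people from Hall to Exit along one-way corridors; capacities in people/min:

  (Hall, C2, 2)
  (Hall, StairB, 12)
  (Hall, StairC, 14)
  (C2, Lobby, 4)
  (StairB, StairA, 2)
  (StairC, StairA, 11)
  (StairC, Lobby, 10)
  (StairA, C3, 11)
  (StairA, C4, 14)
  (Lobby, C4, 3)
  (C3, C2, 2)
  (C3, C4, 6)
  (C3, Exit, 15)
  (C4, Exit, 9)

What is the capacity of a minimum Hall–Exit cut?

16

Augment Hall→C2→Lobby→C4→Exit: bottleneck 2, flow now 2.
Augment Hall→StairB→StairA→C3→Exit: bottleneck 2, flow now 4.
Augment Hall→StairC→StairA→C3→Exit: bottleneck 9, flow now 13.
Augment Hall→StairC→StairA→C4→Exit: bottleneck 2, flow now 15.
Augment Hall→StairC→Lobby→C4→Exit: bottleneck 1, flow now 16.
No augmenting path remains; maximum flow = 16.
By max-flow min-cut, the minimum cut capacity equals the max flow.
In the residual graph, reachable from Hall: {Hall, C2, StairB, StairC, Lobby}.
Min-cut edges: StairB→StairA (2), StairC→StairA (11), Lobby→C4 (3); capacity 2 + 11 + 3 = 16.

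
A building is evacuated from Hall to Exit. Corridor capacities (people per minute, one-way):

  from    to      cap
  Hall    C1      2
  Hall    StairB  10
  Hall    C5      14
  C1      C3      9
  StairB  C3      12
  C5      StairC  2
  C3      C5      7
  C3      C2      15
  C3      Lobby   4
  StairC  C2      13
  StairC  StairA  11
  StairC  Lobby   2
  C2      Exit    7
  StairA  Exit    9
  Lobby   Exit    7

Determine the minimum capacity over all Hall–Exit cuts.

Augment Hall→C1→C3→C2→Exit: bottleneck 2, flow now 2.
Augment Hall→StairB→C3→C2→Exit: bottleneck 5, flow now 7.
Augment Hall→StairB→C3→Lobby→Exit: bottleneck 4, flow now 11.
Augment Hall→C5→StairC→StairA→Exit: bottleneck 2, flow now 13.
No augmenting path remains; maximum flow = 13.
By max-flow min-cut, the minimum cut capacity equals the max flow.
In the residual graph, reachable from Hall: {Hall, C1, StairB, C5, C3, C2}.
Min-cut edges: C5→StairC (2), C3→Lobby (4), C2→Exit (7); capacity 2 + 4 + 7 = 13.

13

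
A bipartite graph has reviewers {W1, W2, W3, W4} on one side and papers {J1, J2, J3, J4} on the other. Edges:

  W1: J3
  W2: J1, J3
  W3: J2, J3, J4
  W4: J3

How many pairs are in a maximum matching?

Unit-capacity flow: source→left, listed edges, right→sink; max matching = max flow.
Augmenting path W1→J3 (+1); matched 1.
Augmenting path W2→J1 (+1); matched 2.
Augmenting path W3→J2 (+1); matched 3.
No augmenting path remains; maximum matching = 3.
König certificate: {W2, W3, J3} is a vertex cover of size 3 (every listed pair touches it), so no matching can be larger.

3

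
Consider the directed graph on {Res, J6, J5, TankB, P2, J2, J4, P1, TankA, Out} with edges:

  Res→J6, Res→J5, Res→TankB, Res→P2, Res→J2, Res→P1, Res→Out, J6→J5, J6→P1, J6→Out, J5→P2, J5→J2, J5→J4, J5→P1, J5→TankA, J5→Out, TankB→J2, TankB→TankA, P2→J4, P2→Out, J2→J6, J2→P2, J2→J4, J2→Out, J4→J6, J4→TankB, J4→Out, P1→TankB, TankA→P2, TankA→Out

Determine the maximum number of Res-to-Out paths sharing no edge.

Assign every edge capacity 1; by Menger, the answer equals the max flow.
Path Res→Out (+1); total 1.
Path Res→J6→Out (+1); total 2.
Path Res→J5→Out (+1); total 3.
Path Res→P2→Out (+1); total 4.
Path Res→J2→Out (+1); total 5.
Path Res→TankB→TankA→Out (+1); total 6.
Path Res→P1→TankB→J2→J4→Out (+1); total 7.
No residual Res→Out path; max flow = 7.
Certifying cut of size 7: {Res→J2, Res→J5, Res→J6, Res→Out, Res→P1, Res→P2, Res→TankB}.

7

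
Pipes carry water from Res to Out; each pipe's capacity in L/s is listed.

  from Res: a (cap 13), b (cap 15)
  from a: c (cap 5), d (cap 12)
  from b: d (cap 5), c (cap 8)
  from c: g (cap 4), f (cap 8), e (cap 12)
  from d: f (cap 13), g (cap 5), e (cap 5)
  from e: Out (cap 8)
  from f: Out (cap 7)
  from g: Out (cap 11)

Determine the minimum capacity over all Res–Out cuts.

24

Augment Res→a→c→e→Out: bottleneck 5, flow now 5.
Augment Res→a→d→e→Out: bottleneck 3, flow now 8.
Augment Res→a→d→f→Out: bottleneck 5, flow now 13.
Augment Res→b→c→f→Out: bottleneck 2, flow now 15.
Augment Res→b→c→g→Out: bottleneck 4, flow now 19.
Augment Res→b→d→g→Out: bottleneck 5, flow now 24.
No augmenting path remains; maximum flow = 24.
By max-flow min-cut, the minimum cut capacity equals the max flow.
In the residual graph, reachable from Res: {Res, a, b, c, d, e, f}.
Min-cut edges: c→g (4), d→g (5), e→Out (8), f→Out (7); capacity 4 + 5 + 8 + 7 = 24.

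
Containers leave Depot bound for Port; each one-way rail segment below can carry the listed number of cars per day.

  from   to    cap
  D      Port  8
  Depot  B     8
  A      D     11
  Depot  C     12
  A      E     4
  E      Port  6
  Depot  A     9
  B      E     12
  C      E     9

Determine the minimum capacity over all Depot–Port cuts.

14

Augment Depot→A→D→Port: bottleneck 8, flow now 8.
Augment Depot→A→E→Port: bottleneck 1, flow now 9.
Augment Depot→B→E→Port: bottleneck 5, flow now 14.
No augmenting path remains; maximum flow = 14.
By max-flow min-cut, the minimum cut capacity equals the max flow.
In the residual graph, reachable from Depot: {Depot, A, B, C, D, E}.
Min-cut edges: D→Port (8), E→Port (6); capacity 8 + 6 = 14.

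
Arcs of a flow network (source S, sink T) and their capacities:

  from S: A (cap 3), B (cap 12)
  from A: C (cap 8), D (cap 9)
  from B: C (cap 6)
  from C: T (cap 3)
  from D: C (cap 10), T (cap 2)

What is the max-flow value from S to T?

5

Augment S→A→C→T: bottleneck 3, flow now 3.
Augment S→B→C→A→D→T: bottleneck 2, flow now 5. (uses reverse residual edge)
No augmenting path remains; maximum flow = 5.
In the residual graph, reachable from S: {S, A, B, C, D}.
Min-cut edges: C→T (3), D→T (2); capacity 3 + 2 = 5.
This cut is saturated, so no flow can exceed 5.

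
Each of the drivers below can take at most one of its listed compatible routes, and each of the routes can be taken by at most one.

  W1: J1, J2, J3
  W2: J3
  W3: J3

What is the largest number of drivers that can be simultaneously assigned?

Unit-capacity flow: source→left, listed edges, right→sink; max matching = max flow.
Augmenting path W1→J1 (+1); matched 1.
Augmenting path W2→J3 (+1); matched 2.
No augmenting path remains; maximum matching = 2.
König certificate: {W1, J3} is a vertex cover of size 2 (every listed pair touches it), so no matching can be larger.

2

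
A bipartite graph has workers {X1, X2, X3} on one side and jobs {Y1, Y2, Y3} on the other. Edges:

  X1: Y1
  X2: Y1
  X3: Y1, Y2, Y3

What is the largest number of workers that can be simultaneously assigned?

Unit-capacity flow: source→left, listed edges, right→sink; max matching = max flow.
Augmenting path X1→Y1 (+1); matched 1.
Augmenting path X3→Y2 (+1); matched 2.
No augmenting path remains; maximum matching = 2.
König certificate: {X3, Y1} is a vertex cover of size 2 (every listed pair touches it), so no matching can be larger.

2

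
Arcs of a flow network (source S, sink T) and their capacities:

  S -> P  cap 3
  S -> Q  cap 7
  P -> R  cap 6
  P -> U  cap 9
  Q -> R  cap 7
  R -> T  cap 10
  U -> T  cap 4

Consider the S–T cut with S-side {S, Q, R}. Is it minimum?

No — its capacity is 13, but the minimum cut has capacity 10.

Given cut capacity: 3 + 10 = 13.
Augment S→P→R→T: bottleneck 3, flow now 3.
Augment S→Q→R→T: bottleneck 7, flow now 10.
No augmenting path remains; maximum flow = 10.
In the residual graph, reachable from S: {S}.
Min-cut edges: S→P (3), S→Q (7); capacity 3 + 7 = 10.
Cut capacity 13 exceeds the max flow 10, so it is not minimum.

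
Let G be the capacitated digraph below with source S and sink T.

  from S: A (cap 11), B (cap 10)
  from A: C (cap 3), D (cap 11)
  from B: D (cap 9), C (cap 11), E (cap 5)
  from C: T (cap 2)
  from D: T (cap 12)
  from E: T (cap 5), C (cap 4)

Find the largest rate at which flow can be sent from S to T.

19

Augment S→A→C→T: bottleneck 2, flow now 2.
Augment S→A→D→T: bottleneck 9, flow now 11.
Augment S→B→D→T: bottleneck 3, flow now 14.
Augment S→B→E→T: bottleneck 5, flow now 19.
No augmenting path remains; maximum flow = 19.
In the residual graph, reachable from S: {S, A, B, C, D}.
Min-cut edges: B→E (5), C→T (2), D→T (12); capacity 5 + 2 + 12 = 19.
This cut is saturated, so no flow can exceed 19.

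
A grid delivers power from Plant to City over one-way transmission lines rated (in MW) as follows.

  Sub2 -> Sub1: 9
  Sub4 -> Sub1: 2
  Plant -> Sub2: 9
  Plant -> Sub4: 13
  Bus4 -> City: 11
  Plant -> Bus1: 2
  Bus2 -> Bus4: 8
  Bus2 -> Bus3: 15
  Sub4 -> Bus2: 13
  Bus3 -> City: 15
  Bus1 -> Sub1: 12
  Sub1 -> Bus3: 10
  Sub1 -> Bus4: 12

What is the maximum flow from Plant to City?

24

Augment Plant→Sub4→Sub1→Bus4→City: bottleneck 2, flow now 2.
Augment Plant→Sub4→Bus2→Bus4→City: bottleneck 8, flow now 10.
Augment Plant→Sub4→Bus2→Bus3→City: bottleneck 3, flow now 13.
Augment Plant→Bus1→Sub1→Bus4→City: bottleneck 1, flow now 14.
Augment Plant→Bus1→Sub1→Bus3→City: bottleneck 1, flow now 15.
Augment Plant→Sub2→Sub1→Bus3→City: bottleneck 9, flow now 24.
No augmenting path remains; maximum flow = 24.
In the residual graph, reachable from Plant: {Plant}.
Min-cut edges: Plant→Sub4 (13), Plant→Bus1 (2), Plant→Sub2 (9); capacity 13 + 2 + 9 = 24.
This cut is saturated, so no flow can exceed 24.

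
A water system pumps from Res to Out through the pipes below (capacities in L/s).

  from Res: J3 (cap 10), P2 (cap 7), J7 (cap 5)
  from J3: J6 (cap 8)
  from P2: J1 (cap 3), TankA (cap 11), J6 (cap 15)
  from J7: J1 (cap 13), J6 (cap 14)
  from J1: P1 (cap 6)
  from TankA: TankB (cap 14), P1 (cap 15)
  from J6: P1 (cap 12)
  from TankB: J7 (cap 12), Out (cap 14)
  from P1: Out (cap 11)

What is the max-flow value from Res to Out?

Augment Res→J3→J6→P1→Out: bottleneck 8, flow now 8.
Augment Res→P2→J1→P1→Out: bottleneck 3, flow now 11.
Augment Res→P2→TankA→TankB→Out: bottleneck 4, flow now 15.
Augment Res→J7→J1→P2→TankA→TankB→Out: bottleneck 3, flow now 18. (uses reverse residual edge)
No augmenting path remains; maximum flow = 18.
In the residual graph, reachable from Res: {Res, J3, J7, J1, J6, P1}.
Min-cut edges: Res→P2 (7), P1→Out (11); capacity 7 + 11 = 18.
This cut is saturated, so no flow can exceed 18.

18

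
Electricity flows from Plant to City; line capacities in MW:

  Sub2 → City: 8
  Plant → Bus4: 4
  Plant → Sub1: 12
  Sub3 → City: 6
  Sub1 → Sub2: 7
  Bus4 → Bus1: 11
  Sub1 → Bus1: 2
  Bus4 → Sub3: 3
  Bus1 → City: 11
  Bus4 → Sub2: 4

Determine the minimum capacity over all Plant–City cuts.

13

Augment Plant→Bus4→Sub3→City: bottleneck 3, flow now 3.
Augment Plant→Bus4→Sub2→City: bottleneck 1, flow now 4.
Augment Plant→Sub1→Sub2→City: bottleneck 7, flow now 11.
Augment Plant→Sub1→Bus1→City: bottleneck 2, flow now 13.
No augmenting path remains; maximum flow = 13.
By max-flow min-cut, the minimum cut capacity equals the max flow.
In the residual graph, reachable from Plant: {Plant, Sub1}.
Min-cut edges: Plant→Bus4 (4), Sub1→Sub2 (7), Sub1→Bus1 (2); capacity 4 + 7 + 2 = 13.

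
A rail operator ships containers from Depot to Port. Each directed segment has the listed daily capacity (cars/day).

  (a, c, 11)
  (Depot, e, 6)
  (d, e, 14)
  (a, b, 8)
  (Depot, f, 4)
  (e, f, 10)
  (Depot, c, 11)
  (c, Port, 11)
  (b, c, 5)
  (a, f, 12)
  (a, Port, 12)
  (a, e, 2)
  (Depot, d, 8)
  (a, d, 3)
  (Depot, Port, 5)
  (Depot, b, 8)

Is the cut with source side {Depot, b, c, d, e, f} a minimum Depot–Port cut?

Given cut capacity: 5 + 11 = 16.
Augment Depot→Port: bottleneck 5, flow now 5.
Augment Depot→c→Port: bottleneck 11, flow now 16.
No augmenting path remains; maximum flow = 16.
Cut capacity 16 equals the max flow, so it is a minimum cut.

Yes — it is a minimum cut (capacity 16).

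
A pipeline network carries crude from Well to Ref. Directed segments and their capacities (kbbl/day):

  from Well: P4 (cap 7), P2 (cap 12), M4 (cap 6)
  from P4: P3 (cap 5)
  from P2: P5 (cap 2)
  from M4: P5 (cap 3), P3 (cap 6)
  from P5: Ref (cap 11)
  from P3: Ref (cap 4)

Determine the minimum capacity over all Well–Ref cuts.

Augment Well→P4→P3→Ref: bottleneck 4, flow now 4.
Augment Well→P2→P5→Ref: bottleneck 2, flow now 6.
Augment Well→M4→P5→Ref: bottleneck 3, flow now 9.
No augmenting path remains; maximum flow = 9.
By max-flow min-cut, the minimum cut capacity equals the max flow.
In the residual graph, reachable from Well: {Well, P4, P2, M4, P3}.
Min-cut edges: P2→P5 (2), M4→P5 (3), P3→Ref (4); capacity 2 + 3 + 4 = 9.

9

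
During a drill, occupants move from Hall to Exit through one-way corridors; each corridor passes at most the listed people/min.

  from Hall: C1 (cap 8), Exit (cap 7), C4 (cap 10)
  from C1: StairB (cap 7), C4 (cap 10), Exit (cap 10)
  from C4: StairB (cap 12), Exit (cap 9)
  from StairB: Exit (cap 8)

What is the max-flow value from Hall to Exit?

25

Augment Hall→Exit: bottleneck 7, flow now 7.
Augment Hall→C1→Exit: bottleneck 8, flow now 15.
Augment Hall→C4→Exit: bottleneck 9, flow now 24.
Augment Hall→C4→StairB→Exit: bottleneck 1, flow now 25.
No augmenting path remains; maximum flow = 25.
In the residual graph, reachable from Hall: {Hall}.
Min-cut edges: Hall→C1 (8), Hall→C4 (10), Hall→Exit (7); capacity 8 + 10 + 7 = 25.
This cut is saturated, so no flow can exceed 25.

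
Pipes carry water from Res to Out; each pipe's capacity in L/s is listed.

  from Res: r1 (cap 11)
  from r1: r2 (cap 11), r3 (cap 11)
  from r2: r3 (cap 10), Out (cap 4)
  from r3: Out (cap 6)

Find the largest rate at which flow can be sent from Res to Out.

Augment Res→r1→r2→Out: bottleneck 4, flow now 4.
Augment Res→r1→r3→Out: bottleneck 6, flow now 10.
No augmenting path remains; maximum flow = 10.
In the residual graph, reachable from Res: {Res, r1, r2, r3}.
Min-cut edges: r2→Out (4), r3→Out (6); capacity 4 + 6 = 10.
This cut is saturated, so no flow can exceed 10.

10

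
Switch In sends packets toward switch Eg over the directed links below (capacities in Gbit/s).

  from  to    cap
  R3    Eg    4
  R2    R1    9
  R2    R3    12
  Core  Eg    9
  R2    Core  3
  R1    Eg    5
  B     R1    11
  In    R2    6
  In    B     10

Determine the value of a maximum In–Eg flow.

Augment In→R2→R1→Eg: bottleneck 5, flow now 5.
Augment In→R2→R3→Eg: bottleneck 1, flow now 6.
Augment In→B→R1→R2→R3→Eg: bottleneck 3, flow now 9. (uses reverse residual edge)
Augment In→B→R1→R2→Core→Eg: bottleneck 2, flow now 11. (uses reverse residual edge)
No augmenting path remains; maximum flow = 11.
In the residual graph, reachable from In: {In, B, R1}.
Min-cut edges: In→R2 (6), R1→Eg (5); capacity 6 + 5 = 11.
This cut is saturated, so no flow can exceed 11.

11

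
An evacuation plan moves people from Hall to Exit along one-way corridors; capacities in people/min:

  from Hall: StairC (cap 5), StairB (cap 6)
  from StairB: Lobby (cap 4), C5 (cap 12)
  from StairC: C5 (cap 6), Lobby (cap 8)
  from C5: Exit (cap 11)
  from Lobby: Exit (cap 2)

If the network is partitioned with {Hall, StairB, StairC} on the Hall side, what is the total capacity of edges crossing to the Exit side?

30

Edges leaving {Hall, StairB, StairC}: StairB→C5 (12), StairB→Lobby (4), StairC→C5 (6), StairC→Lobby (8).
Cut capacity = 12 + 4 + 6 + 8 = 30.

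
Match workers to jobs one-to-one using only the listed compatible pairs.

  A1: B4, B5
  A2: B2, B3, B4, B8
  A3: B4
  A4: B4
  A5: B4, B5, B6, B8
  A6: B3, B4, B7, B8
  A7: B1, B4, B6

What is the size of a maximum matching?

Unit-capacity flow: source→left, listed edges, right→sink; max matching = max flow.
Augmenting path A1→B4 (+1); matched 1.
Augmenting path A2→B2 (+1); matched 2.
Augmenting path A5→B5 (+1); matched 3.
Augmenting path A6→B3 (+1); matched 4.
Augmenting path A7→B1 (+1); matched 5.
Augmenting path A3→B4→A1→B5→A5→B6 (+1); matched 6.
No augmenting path remains; maximum matching = 6.
König certificate: {A1, A2, A5, A6, A7, B4} is a vertex cover of size 6 (every listed pair touches it), so no matching can be larger.

6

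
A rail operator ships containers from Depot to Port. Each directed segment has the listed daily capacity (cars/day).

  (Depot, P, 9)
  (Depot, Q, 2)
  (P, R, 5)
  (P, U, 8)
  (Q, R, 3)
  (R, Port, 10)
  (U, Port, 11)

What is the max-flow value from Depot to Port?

11

Augment Depot→P→R→Port: bottleneck 5, flow now 5.
Augment Depot→P→U→Port: bottleneck 4, flow now 9.
Augment Depot→Q→R→Port: bottleneck 2, flow now 11.
No augmenting path remains; maximum flow = 11.
In the residual graph, reachable from Depot: {Depot}.
Min-cut edges: Depot→P (9), Depot→Q (2); capacity 9 + 2 = 11.
This cut is saturated, so no flow can exceed 11.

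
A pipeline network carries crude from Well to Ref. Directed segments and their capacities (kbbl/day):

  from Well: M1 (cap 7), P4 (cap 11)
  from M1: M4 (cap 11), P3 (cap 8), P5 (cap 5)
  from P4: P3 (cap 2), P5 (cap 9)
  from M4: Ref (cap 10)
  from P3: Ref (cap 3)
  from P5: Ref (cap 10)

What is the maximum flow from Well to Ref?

18

Augment Well→M1→M4→Ref: bottleneck 7, flow now 7.
Augment Well→P4→P3→Ref: bottleneck 2, flow now 9.
Augment Well→P4→P5→Ref: bottleneck 9, flow now 18.
No augmenting path remains; maximum flow = 18.
In the residual graph, reachable from Well: {Well}.
Min-cut edges: Well→M1 (7), Well→P4 (11); capacity 7 + 11 = 18.
This cut is saturated, so no flow can exceed 18.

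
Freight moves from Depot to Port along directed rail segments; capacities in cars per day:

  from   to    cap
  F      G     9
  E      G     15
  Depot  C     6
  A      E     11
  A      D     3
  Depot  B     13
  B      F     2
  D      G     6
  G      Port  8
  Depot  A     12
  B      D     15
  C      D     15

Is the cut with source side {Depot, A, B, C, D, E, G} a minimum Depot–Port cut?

No — its capacity is 10, but the minimum cut has capacity 8.

Given cut capacity: 2 + 8 = 10.
Augment Depot→A→D→G→Port: bottleneck 3, flow now 3.
Augment Depot→A→E→G→Port: bottleneck 5, flow now 8.
No augmenting path remains; maximum flow = 8.
In the residual graph, reachable from Depot: {Depot, A, B, C, D, E, F, G}.
Min-cut edges: G→Port (8); capacity 8 = 8.
Cut capacity 10 exceeds the max flow 8, so it is not minimum.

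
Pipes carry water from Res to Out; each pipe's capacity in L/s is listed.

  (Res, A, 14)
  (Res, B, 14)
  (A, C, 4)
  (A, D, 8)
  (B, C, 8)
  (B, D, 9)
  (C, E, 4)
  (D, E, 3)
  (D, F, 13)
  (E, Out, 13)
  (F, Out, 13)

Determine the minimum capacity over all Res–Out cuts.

20

Augment Res→A→C→E→Out: bottleneck 4, flow now 4.
Augment Res→A→D→E→Out: bottleneck 3, flow now 7.
Augment Res→A→D→F→Out: bottleneck 5, flow now 12.
Augment Res→B→D→F→Out: bottleneck 8, flow now 20.
No augmenting path remains; maximum flow = 20.
By max-flow min-cut, the minimum cut capacity equals the max flow.
In the residual graph, reachable from Res: {Res, A, B, C, D}.
Min-cut edges: C→E (4), D→E (3), D→F (13); capacity 4 + 3 + 13 = 20.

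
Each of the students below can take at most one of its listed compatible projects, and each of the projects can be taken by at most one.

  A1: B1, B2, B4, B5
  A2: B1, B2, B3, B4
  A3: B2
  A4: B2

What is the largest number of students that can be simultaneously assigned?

3

Unit-capacity flow: source→left, listed edges, right→sink; max matching = max flow.
Augmenting path A1→B1 (+1); matched 1.
Augmenting path A2→B2 (+1); matched 2.
Augmenting path A3→B2→A2→B3 (+1); matched 3.
No augmenting path remains; maximum matching = 3.
König certificate: {A1, A2, B2} is a vertex cover of size 3 (every listed pair touches it), so no matching can be larger.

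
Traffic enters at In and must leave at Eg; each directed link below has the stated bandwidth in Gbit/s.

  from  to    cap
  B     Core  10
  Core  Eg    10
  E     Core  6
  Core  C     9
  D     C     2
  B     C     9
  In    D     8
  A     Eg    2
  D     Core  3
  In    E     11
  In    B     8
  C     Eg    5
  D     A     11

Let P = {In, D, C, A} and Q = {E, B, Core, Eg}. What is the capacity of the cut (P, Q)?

29

Edges leaving {In, D, C, A}: In→E (11), In→B (8), D→Core (3), C→Eg (5), A→Eg (2).
Cut capacity = 11 + 8 + 3 + 5 + 2 = 29.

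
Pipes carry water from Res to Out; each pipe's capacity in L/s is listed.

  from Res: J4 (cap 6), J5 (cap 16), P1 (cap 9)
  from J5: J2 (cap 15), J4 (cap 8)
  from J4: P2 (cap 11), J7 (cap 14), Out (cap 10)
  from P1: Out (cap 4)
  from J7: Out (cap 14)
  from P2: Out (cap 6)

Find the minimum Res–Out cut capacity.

18

Augment Res→J4→Out: bottleneck 6, flow now 6.
Augment Res→P1→Out: bottleneck 4, flow now 10.
Augment Res→J5→J4→Out: bottleneck 4, flow now 14.
Augment Res→J5→J4→J7→Out: bottleneck 4, flow now 18.
No augmenting path remains; maximum flow = 18.
By max-flow min-cut, the minimum cut capacity equals the max flow.
In the residual graph, reachable from Res: {Res, J5, P1, J2}.
Min-cut edges: Res→J4 (6), J5→J4 (8), P1→Out (4); capacity 6 + 8 + 4 = 18.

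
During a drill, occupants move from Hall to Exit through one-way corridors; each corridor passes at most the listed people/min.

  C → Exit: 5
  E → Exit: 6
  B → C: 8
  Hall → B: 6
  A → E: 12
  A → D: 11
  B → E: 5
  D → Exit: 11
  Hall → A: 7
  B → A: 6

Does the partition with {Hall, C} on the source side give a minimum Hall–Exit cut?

Given cut capacity: 7 + 6 + 5 = 18.
Augment Hall→A→D→Exit: bottleneck 7, flow now 7.
Augment Hall→B→C→Exit: bottleneck 5, flow now 12.
Augment Hall→B→E→Exit: bottleneck 1, flow now 13.
No augmenting path remains; maximum flow = 13.
In the residual graph, reachable from Hall: {Hall}.
Min-cut edges: Hall→A (7), Hall→B (6); capacity 7 + 6 = 13.
Cut capacity 18 exceeds the max flow 13, so it is not minimum.

No — its capacity is 18, but the minimum cut has capacity 13.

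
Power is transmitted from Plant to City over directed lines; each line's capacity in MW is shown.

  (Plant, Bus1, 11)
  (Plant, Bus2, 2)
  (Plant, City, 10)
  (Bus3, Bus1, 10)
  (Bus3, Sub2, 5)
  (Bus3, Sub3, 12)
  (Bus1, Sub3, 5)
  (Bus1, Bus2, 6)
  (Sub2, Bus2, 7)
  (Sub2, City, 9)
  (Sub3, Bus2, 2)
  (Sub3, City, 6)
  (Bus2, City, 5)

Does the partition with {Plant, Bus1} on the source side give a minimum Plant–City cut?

No — its capacity is 23, but the minimum cut has capacity 20.

Given cut capacity: 2 + 10 + 5 + 6 = 23.
Augment Plant→City: bottleneck 10, flow now 10.
Augment Plant→Bus2→City: bottleneck 2, flow now 12.
Augment Plant→Bus1→Sub3→City: bottleneck 5, flow now 17.
Augment Plant→Bus1→Bus2→City: bottleneck 3, flow now 20.
No augmenting path remains; maximum flow = 20.
In the residual graph, reachable from Plant: {Plant, Bus1, Bus2}.
Min-cut edges: Plant→City (10), Bus1→Sub3 (5), Bus2→City (5); capacity 10 + 5 + 5 = 20.
Cut capacity 23 exceeds the max flow 20, so it is not minimum.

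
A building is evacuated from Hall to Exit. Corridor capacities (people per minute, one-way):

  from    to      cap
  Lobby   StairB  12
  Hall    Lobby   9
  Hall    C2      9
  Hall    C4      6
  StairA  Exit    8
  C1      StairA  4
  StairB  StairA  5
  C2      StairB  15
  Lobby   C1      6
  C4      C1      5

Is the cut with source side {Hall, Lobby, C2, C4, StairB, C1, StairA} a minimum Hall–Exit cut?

Yes — it is a minimum cut (capacity 8).

Given cut capacity: 8 = 8.
Augment Hall→Lobby→StairB→StairA→Exit: bottleneck 5, flow now 5.
Augment Hall→Lobby→C1→StairA→Exit: bottleneck 3, flow now 8.
No augmenting path remains; maximum flow = 8.
Cut capacity 8 equals the max flow, so it is a minimum cut.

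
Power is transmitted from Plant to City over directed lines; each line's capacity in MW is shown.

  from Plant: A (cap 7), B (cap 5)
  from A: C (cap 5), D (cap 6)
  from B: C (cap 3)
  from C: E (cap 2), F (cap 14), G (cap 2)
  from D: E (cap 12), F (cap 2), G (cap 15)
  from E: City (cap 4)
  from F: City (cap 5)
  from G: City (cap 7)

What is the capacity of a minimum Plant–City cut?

Augment Plant→A→C→E→City: bottleneck 2, flow now 2.
Augment Plant→A→C→F→City: bottleneck 3, flow now 5.
Augment Plant→A→D→E→City: bottleneck 2, flow now 7.
Augment Plant→B→C→F→City: bottleneck 2, flow now 9.
Augment Plant→B→C→G→City: bottleneck 1, flow now 10.
No augmenting path remains; maximum flow = 10.
By max-flow min-cut, the minimum cut capacity equals the max flow.
In the residual graph, reachable from Plant: {Plant, B}.
Min-cut edges: Plant→A (7), B→C (3); capacity 7 + 3 = 10.

10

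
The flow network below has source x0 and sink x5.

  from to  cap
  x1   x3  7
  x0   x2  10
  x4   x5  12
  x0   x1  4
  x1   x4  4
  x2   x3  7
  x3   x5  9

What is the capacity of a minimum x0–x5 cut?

Augment x0→x1→x3→x5: bottleneck 4, flow now 4.
Augment x0→x2→x3→x5: bottleneck 5, flow now 9.
Augment x0→x2→x3→x1→x4→x5: bottleneck 2, flow now 11. (uses reverse residual edge)
No augmenting path remains; maximum flow = 11.
By max-flow min-cut, the minimum cut capacity equals the max flow.
In the residual graph, reachable from x0: {x0, x2}.
Min-cut edges: x0→x1 (4), x2→x3 (7); capacity 4 + 7 = 11.

11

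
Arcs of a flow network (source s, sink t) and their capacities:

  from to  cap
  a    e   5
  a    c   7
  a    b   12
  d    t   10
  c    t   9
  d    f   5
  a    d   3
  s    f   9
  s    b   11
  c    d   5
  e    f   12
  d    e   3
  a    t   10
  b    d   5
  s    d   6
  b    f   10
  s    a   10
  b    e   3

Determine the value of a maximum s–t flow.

Augment s→a→t: bottleneck 10, flow now 10.
Augment s→d→t: bottleneck 6, flow now 16.
Augment s→b→d→t: bottleneck 4, flow now 20.
No augmenting path remains; maximum flow = 20.
In the residual graph, reachable from s: {s, b, d, e, f}.
Min-cut edges: s→a (10), d→t (10); capacity 10 + 10 = 20.
This cut is saturated, so no flow can exceed 20.

20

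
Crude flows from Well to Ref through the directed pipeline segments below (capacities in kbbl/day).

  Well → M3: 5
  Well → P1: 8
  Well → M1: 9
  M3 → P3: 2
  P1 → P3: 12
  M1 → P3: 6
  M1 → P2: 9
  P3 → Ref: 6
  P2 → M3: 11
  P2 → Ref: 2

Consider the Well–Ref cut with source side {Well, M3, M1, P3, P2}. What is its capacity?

16

Edges leaving {Well, M3, M1, P3, P2}: Well→P1 (8), P3→Ref (6), P2→Ref (2).
Cut capacity = 8 + 6 + 2 = 16.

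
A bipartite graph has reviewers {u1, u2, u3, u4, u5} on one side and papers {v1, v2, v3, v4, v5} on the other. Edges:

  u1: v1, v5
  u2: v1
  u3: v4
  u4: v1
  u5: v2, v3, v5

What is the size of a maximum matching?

4

Unit-capacity flow: source→left, listed edges, right→sink; max matching = max flow.
Augmenting path u1→v1 (+1); matched 1.
Augmenting path u3→v4 (+1); matched 2.
Augmenting path u5→v2 (+1); matched 3.
Augmenting path u2→v1→u1→v5 (+1); matched 4.
No augmenting path remains; maximum matching = 4.
König certificate: {u1, u3, u5, v1} is a vertex cover of size 4 (every listed pair touches it), so no matching can be larger.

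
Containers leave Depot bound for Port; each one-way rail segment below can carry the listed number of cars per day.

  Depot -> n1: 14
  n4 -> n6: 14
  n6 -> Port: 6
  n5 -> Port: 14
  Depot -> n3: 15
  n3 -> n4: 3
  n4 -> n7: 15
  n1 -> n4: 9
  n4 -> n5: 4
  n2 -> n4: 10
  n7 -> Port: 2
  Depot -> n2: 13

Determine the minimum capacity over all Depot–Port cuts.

12

Augment Depot→n1→n4→n5→Port: bottleneck 4, flow now 4.
Augment Depot→n1→n4→n6→Port: bottleneck 5, flow now 9.
Augment Depot→n2→n4→n6→Port: bottleneck 1, flow now 10.
Augment Depot→n2→n4→n7→Port: bottleneck 2, flow now 12.
No augmenting path remains; maximum flow = 12.
By max-flow min-cut, the minimum cut capacity equals the max flow.
In the residual graph, reachable from Depot: {Depot, n1, n2, n3, n4, n6, n7}.
Min-cut edges: n4→n5 (4), n6→Port (6), n7→Port (2); capacity 4 + 6 + 2 = 12.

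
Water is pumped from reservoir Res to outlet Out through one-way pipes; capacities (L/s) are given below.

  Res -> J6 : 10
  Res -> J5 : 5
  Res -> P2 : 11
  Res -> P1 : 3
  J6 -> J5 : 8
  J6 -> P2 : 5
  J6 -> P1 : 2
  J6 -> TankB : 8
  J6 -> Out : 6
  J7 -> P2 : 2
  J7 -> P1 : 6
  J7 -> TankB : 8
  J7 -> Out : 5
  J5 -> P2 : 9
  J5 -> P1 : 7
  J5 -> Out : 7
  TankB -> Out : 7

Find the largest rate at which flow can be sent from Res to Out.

Augment Res→J6→Out: bottleneck 6, flow now 6.
Augment Res→J5→Out: bottleneck 5, flow now 11.
Augment Res→J6→J5→Out: bottleneck 2, flow now 13.
Augment Res→J6→TankB→Out: bottleneck 2, flow now 15.
No augmenting path remains; maximum flow = 15.
In the residual graph, reachable from Res: {Res, P2, P1}.
Min-cut edges: Res→J6 (10), Res→J5 (5); capacity 10 + 5 = 15.
This cut is saturated, so no flow can exceed 15.

15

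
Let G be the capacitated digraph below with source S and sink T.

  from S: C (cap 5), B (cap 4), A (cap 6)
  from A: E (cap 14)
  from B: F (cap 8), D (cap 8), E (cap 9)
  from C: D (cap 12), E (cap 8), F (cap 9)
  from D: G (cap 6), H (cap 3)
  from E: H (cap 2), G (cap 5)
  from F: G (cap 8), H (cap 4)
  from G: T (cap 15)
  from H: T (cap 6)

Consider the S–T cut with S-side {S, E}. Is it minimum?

No — its capacity is 22, but the minimum cut has capacity 15.

Given cut capacity: 6 + 4 + 5 + 5 + 2 = 22.
Augment S→A→E→G→T: bottleneck 5, flow now 5.
Augment S→A→E→H→T: bottleneck 1, flow now 6.
Augment S→B→D→G→T: bottleneck 4, flow now 10.
Augment S→C→D→G→T: bottleneck 2, flow now 12.
Augment S→C→D→H→T: bottleneck 3, flow now 15.
No augmenting path remains; maximum flow = 15.
In the residual graph, reachable from S: {S}.
Min-cut edges: S→A (6), S→B (4), S→C (5); capacity 6 + 4 + 5 = 15.
Cut capacity 22 exceeds the max flow 15, so it is not minimum.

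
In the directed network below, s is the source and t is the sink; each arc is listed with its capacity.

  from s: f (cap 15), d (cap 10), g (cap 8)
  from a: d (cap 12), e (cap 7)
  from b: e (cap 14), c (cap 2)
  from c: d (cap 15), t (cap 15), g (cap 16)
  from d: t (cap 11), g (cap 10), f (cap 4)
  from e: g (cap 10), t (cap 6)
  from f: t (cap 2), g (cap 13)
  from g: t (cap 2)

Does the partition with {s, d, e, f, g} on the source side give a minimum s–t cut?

Given cut capacity: 11 + 6 + 2 + 2 = 21.
Augment s→d→t: bottleneck 10, flow now 10.
Augment s→f→t: bottleneck 2, flow now 12.
Augment s→g→t: bottleneck 2, flow now 14.
No augmenting path remains; maximum flow = 14.
In the residual graph, reachable from s: {s, f, g}.
Min-cut edges: s→d (10), f→t (2), g→t (2); capacity 10 + 2 + 2 = 14.
Cut capacity 21 exceeds the max flow 14, so it is not minimum.

No — its capacity is 21, but the minimum cut has capacity 14.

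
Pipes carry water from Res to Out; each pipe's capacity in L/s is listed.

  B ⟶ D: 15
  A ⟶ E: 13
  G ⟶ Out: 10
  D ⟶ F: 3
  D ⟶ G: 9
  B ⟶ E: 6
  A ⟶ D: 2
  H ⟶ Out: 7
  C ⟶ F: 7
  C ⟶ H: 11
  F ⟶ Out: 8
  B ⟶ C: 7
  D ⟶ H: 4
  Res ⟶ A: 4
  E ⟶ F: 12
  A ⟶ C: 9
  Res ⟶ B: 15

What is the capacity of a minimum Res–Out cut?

19

Augment Res→A→C→F→Out: bottleneck 4, flow now 4.
Augment Res→B→C→F→Out: bottleneck 3, flow now 7.
Augment Res→B→C→H→Out: bottleneck 4, flow now 11.
Augment Res→B→D→F→Out: bottleneck 1, flow now 12.
Augment Res→B→D→G→Out: bottleneck 7, flow now 19.
No augmenting path remains; maximum flow = 19.
By max-flow min-cut, the minimum cut capacity equals the max flow.
In the residual graph, reachable from Res: {Res}.
Min-cut edges: Res→A (4), Res→B (15); capacity 4 + 15 = 19.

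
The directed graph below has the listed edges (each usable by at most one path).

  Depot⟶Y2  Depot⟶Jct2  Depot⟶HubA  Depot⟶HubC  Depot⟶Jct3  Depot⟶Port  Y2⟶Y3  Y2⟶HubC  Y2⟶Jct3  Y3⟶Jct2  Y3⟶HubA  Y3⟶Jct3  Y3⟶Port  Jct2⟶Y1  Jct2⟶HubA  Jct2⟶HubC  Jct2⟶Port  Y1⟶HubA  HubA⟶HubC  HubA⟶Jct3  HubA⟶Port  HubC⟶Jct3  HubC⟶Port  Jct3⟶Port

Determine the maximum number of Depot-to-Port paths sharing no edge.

6

Assign every edge capacity 1; by Menger, the answer equals the max flow.
Path Depot→Port (+1); total 1.
Path Depot→Jct2→Port (+1); total 2.
Path Depot→HubA→Port (+1); total 3.
Path Depot→HubC→Port (+1); total 4.
Path Depot→Jct3→Port (+1); total 5.
Path Depot→Y2→Y3→Port (+1); total 6.
No residual Depot→Port path; max flow = 6.
Certifying cut of size 6: {Depot→HubA, Depot→HubC, Depot→Jct2, Depot→Jct3, Depot→Port, Depot→Y2}.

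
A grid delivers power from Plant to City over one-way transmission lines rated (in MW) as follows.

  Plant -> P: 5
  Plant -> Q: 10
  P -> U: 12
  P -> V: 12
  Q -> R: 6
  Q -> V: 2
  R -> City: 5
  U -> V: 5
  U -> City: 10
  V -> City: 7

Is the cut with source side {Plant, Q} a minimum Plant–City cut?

Given cut capacity: 5 + 6 + 2 = 13.
Augment Plant→P→U→City: bottleneck 5, flow now 5.
Augment Plant→Q→R→City: bottleneck 5, flow now 10.
Augment Plant→Q→V→City: bottleneck 2, flow now 12.
No augmenting path remains; maximum flow = 12.
In the residual graph, reachable from Plant: {Plant, Q, R}.
Min-cut edges: Plant→P (5), Q→V (2), R→City (5); capacity 5 + 2 + 5 = 12.
Cut capacity 13 exceeds the max flow 12, so it is not minimum.

No — its capacity is 13, but the minimum cut has capacity 12.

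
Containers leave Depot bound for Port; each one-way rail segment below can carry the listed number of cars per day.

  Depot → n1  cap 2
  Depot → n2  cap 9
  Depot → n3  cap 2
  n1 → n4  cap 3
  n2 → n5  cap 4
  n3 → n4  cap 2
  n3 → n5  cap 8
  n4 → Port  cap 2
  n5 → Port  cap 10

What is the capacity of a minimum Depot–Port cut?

Augment Depot→n1→n4→Port: bottleneck 2, flow now 2.
Augment Depot→n2→n5→Port: bottleneck 4, flow now 6.
Augment Depot→n3→n5→Port: bottleneck 2, flow now 8.
No augmenting path remains; maximum flow = 8.
By max-flow min-cut, the minimum cut capacity equals the max flow.
In the residual graph, reachable from Depot: {Depot, n2}.
Min-cut edges: Depot→n1 (2), Depot→n3 (2), n2→n5 (4); capacity 2 + 2 + 4 = 8.

8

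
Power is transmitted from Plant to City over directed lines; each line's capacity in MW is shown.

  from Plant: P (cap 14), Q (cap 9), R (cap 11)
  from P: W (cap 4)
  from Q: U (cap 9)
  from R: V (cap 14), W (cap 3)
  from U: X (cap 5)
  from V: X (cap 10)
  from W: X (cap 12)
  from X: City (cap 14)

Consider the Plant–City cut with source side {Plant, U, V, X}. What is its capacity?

Edges leaving {Plant, U, V, X}: Plant→P (14), Plant→Q (9), Plant→R (11), X→City (14).
Cut capacity = 14 + 9 + 11 + 14 = 48.

48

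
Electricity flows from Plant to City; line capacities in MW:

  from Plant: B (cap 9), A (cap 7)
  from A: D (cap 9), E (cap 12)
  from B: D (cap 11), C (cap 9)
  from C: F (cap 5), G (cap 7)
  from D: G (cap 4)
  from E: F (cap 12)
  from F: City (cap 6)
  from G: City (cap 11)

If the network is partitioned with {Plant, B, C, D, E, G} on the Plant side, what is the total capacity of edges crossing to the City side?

35

Edges leaving {Plant, B, C, D, E, G}: Plant→A (7), C→F (5), E→F (12), G→City (11).
Cut capacity = 7 + 5 + 12 + 11 = 35.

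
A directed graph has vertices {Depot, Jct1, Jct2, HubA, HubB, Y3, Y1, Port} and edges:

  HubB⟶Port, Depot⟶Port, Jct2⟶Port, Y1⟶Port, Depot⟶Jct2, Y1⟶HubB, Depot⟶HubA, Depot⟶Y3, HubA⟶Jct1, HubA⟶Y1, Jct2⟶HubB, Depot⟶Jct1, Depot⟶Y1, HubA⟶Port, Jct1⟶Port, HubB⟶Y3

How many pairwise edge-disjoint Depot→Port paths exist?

Assign every edge capacity 1; by Menger, the answer equals the max flow.
Path Depot→Port (+1); total 1.
Path Depot→Jct1→Port (+1); total 2.
Path Depot→Jct2→Port (+1); total 3.
Path Depot→HubA→Port (+1); total 4.
Path Depot→Y1→Port (+1); total 5.
No residual Depot→Port path; max flow = 5.
Certifying cut of size 5: {Depot→HubA, Depot→Jct1, Depot→Jct2, Depot→Port, Depot→Y1}.

5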